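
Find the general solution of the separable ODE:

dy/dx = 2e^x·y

Separating variables and integrating:
ln|y| = 2e^x + C

General solution: y = Ce^(2e^x)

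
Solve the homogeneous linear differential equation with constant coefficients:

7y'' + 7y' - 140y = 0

Characteristic equation: 7r² + 7r - 140 = 0
Divide by 7: r² + r - 20 = 0
Roots: r = 4, -5 (distinct real)
General solution: y = C₁e^(4x) + C₂e^(-5x)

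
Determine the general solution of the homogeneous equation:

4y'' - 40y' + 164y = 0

Characteristic equation: 4r² - 40r + 164 = 0
Divide by 4: r² - 10r + 41 = 0
Roots: r = 5 ± 4i (complex conjugates)
General solution: y = e^(5x)(C₁cos(4x) + C₂sin(4x))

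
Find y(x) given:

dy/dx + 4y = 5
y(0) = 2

General solution: y = 5/4 + Ce^(-4x)
Applying y(0) = 2: C = 2 - 5/4 = 3/4
Particular solution: y = 5/4 + (3/4)e^(-4x)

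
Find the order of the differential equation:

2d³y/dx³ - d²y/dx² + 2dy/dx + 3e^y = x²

The order is 3 (highest derivative is of order 3).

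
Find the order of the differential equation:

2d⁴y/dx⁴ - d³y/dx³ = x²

The order is 4 (highest derivative is of order 4).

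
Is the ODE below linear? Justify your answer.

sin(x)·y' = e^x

Yes. Linear (y and its derivatives appear to the first power only, no products of y terms)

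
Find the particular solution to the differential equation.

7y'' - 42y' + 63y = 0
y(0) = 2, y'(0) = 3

General solution: y = (C₁ + C₂x)e^(3x)
Repeated root r = 3
Applying ICs: C₁ = 2, C₂ = -3
Particular solution: y = (2 - 3x)e^(3x)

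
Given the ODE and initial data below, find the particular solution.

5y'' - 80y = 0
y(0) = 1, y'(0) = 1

General solution: y = C₁e^(4x) + C₂e^(-4x)
Applying ICs: C₁ = 5/8, C₂ = 3/8
Particular solution: y = (5/8)e^(4x) + (3/8)e^(-4x)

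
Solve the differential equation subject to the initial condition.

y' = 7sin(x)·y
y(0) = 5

General solution: y = Ce^(-7cos(x))
Applying IC y(0) = 5:
Particular solution: y = 5e^(7(1-cos(x)))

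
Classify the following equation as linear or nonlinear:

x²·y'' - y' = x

Linear (y and its derivatives appear to the first power only, no products of y terms)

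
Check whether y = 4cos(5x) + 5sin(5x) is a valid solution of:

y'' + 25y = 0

Verification:
y'' = -100cos(5x) - 125sin(5x)
y'' + 25y = 0 ✓

Yes, it is a solution.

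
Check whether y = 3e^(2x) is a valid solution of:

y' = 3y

Verification:
y = 3e^(2x)
y' = 6e^(2x)
But 3y = 9e^(2x)
y' ≠ 3y — the derivative does not match

No, it is not a solution.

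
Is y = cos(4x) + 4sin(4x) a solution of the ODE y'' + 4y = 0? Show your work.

Verification:
y'' = -16cos(4x) - 64sin(4x)
y'' + 4y ≠ 0 (frequency mismatch: got 16 instead of 4)

No, it is not a solution.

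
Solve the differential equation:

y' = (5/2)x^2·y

Separating variables and integrating:
ln|y| = 5x^3/6 + C

General solution: y = Ce^(5x^3/6)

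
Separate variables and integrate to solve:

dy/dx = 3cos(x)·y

Separating variables and integrating:
ln|y| = 3sin(x) + C

General solution: y = Ce^(3sin(x))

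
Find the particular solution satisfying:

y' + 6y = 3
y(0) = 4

General solution: y = 1/2 + Ce^(-6x)
Applying y(0) = 4: C = 4 - 1/2 = 7/2
Particular solution: y = 1/2 + (7/2)e^(-6x)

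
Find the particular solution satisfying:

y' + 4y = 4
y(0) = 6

General solution: y = 1 + Ce^(-4x)
Applying y(0) = 6: C = 6 - 1 = 5
Particular solution: y = 1 + 5e^(-4x)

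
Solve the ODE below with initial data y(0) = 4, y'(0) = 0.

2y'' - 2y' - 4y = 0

General solution: y = C₁e^(2x) + C₂e^(-x)
Applying ICs: C₁ = 4/3, C₂ = 8/3
Particular solution: y = (4/3)e^(2x) + (8/3)e^(-x)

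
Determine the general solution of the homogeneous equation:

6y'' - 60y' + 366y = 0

Characteristic equation: 6r² - 60r + 366 = 0
Divide by 6: r² - 10r + 61 = 0
Roots: r = 5 ± 6i (complex conjugates)
General solution: y = e^(5x)(C₁cos(6x) + C₂sin(6x))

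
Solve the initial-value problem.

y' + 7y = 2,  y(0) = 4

General solution: y = 2/7 + Ce^(-7x)
Applying y(0) = 4: C = 4 - 2/7 = 26/7
Particular solution: y = 2/7 + (26/7)e^(-7x)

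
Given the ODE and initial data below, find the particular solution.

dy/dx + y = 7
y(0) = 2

General solution: y = 7 + Ce^(-x)
Applying y(0) = 2: C = 2 - 7 = -5
Particular solution: y = 7 - 5e^(-x)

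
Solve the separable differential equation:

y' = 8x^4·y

Separating variables and integrating:
ln|y| = 8x^5/5 + C

General solution: y = Ce^(8x^5/5)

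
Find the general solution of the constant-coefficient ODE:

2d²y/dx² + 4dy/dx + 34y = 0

Characteristic equation: 2r² + 4r + 34 = 0
Divide by 2: r² + 2r + 17 = 0
Roots: r = -1 ± 4i (complex conjugates)
General solution: y = e^(-x)(C₁cos(4x) + C₂sin(4x))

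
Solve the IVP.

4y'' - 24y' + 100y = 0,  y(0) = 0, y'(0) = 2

General solution: y = e^(3x)(C₁cos(4x) + C₂sin(4x))
Complex roots r = 3 ± 4i
Applying ICs: C₁ = 0, C₂ = 1/2
Particular solution: y = e^(3x)((1/2)sin(4x))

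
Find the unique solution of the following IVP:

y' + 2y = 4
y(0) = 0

General solution: y = 2 + Ce^(-2x)
Applying y(0) = 0: C = 0 - 2 = -2
Particular solution: y = 2 - 2e^(-2x)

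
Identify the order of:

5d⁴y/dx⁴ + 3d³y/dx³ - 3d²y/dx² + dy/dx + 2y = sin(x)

The order is 4 (highest derivative is of order 4).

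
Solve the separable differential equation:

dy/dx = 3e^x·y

Separating variables and integrating:
ln|y| = 3e^x + C

General solution: y = Ce^(3e^x)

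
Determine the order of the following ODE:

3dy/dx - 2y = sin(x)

The order is 1 (highest derivative is of order 1).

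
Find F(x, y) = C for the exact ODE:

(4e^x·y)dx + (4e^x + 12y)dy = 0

Verify exactness: ∂M/∂y = ∂N/∂x ✓
Find F(x,y) such that ∂F/∂x = M, ∂F/∂y = N
Solution: 4e^x·y + 6y² = C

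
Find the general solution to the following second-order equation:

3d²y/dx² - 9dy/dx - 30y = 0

Characteristic equation: 3r² - 9r - 30 = 0
Divide by 3: r² - 3r - 10 = 0
Roots: r = 5, -2 (distinct real)
General solution: y = C₁e^(5x) + C₂e^(-2x)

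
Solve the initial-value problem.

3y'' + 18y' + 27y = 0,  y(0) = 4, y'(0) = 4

General solution: y = (C₁ + C₂x)e^(-3x)
Repeated root r = -3
Applying ICs: C₁ = 4, C₂ = 16
Particular solution: y = (4 + 16x)e^(-3x)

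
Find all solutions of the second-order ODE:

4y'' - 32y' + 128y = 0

Characteristic equation: 4r² - 32r + 128 = 0
Divide by 4: r² - 8r + 32 = 0
Roots: r = 4 ± 4i (complex conjugates)
General solution: y = e^(4x)(C₁cos(4x) + C₂sin(4x))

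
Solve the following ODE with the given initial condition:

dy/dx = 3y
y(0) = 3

General solution: y = Ce^(3x)
Applying IC y(0) = 3:
Particular solution: y = 3e^(3x)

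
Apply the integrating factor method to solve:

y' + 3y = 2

Using integrating factor method:

General solution: y = 2/3 + Ce^(-3x)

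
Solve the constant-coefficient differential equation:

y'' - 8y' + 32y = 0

Characteristic equation: r² - 8r + 32 = 0
Roots: r = 4 ± 4i (complex conjugates)
General solution: y = e^(4x)(C₁cos(4x) + C₂sin(4x))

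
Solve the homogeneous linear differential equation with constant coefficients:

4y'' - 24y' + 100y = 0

Characteristic equation: 4r² - 24r + 100 = 0
Divide by 4: r² - 6r + 25 = 0
Roots: r = 3 ± 4i (complex conjugates)
General solution: y = e^(3x)(C₁cos(4x) + C₂sin(4x))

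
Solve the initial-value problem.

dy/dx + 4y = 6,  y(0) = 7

General solution: y = 3/2 + Ce^(-4x)
Applying y(0) = 7: C = 7 - 3/2 = 11/2
Particular solution: y = 3/2 + (11/2)e^(-4x)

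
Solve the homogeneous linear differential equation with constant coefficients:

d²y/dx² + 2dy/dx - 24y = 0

Characteristic equation: r² + 2r - 24 = 0
Roots: r = 4, -6 (distinct real)
General solution: y = C₁e^(4x) + C₂e^(-6x)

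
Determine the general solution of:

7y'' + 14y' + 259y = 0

Characteristic equation: 7r² + 14r + 259 = 0
Divide by 7: r² + 2r + 37 = 0
Roots: r = -1 ± 6i (complex conjugates)
General solution: y = e^(-x)(C₁cos(6x) + C₂sin(6x))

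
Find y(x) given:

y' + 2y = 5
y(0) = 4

General solution: y = 5/2 + Ce^(-2x)
Applying y(0) = 4: C = 4 - 5/2 = 3/2
Particular solution: y = 5/2 + (3/2)e^(-2x)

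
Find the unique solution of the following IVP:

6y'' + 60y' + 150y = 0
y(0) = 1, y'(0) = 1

General solution: y = (C₁ + C₂x)e^(-5x)
Repeated root r = -5
Applying ICs: C₁ = 1, C₂ = 6
Particular solution: y = (1 + 6x)e^(-5x)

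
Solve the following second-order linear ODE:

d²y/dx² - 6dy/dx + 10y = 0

Characteristic equation: r² - 6r + 10 = 0
Roots: r = 3 ± i (complex conjugates)
General solution: y = e^(3x)(C₁cos(x) + C₂sin(x))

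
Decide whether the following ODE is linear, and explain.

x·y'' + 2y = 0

Linear (y and its derivatives appear to the first power only, no products of y terms)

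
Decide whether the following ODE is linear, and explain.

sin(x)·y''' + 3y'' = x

Linear (y and its derivatives appear to the first power only, no products of y terms)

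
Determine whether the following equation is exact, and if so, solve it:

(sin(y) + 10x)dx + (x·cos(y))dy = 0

Verify exactness: ∂M/∂y = ∂N/∂x ✓
Find F(x,y) such that ∂F/∂x = M, ∂F/∂y = N
Solution: x·sin(y) + 5x² = C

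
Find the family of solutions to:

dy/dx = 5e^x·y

Separating variables and integrating:
ln|y| = 5e^x + C

General solution: y = Ce^(5e^x)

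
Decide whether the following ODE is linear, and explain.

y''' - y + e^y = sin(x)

Nonlinear (e^y is nonlinear in y)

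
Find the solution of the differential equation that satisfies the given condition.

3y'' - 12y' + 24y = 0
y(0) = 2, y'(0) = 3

General solution: y = e^(2x)(C₁cos(2x) + C₂sin(2x))
Complex roots r = 2 ± 2i
Applying ICs: C₁ = 2, C₂ = -1/2
Particular solution: y = e^(2x)(2cos(2x) - (1/2)sin(2x))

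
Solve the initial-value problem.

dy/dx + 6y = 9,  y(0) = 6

General solution: y = 3/2 + Ce^(-6x)
Applying y(0) = 6: C = 6 - 3/2 = 9/2
Particular solution: y = 3/2 + (9/2)e^(-6x)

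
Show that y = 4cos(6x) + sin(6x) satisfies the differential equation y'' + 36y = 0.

Verification:
y'' = -144cos(6x) - 36sin(6x)
y'' + 36y = 0 ✓

Yes, it is a solution.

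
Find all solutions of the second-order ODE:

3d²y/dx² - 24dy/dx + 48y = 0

Characteristic equation: 3r² - 24r + 48 = 0
Divide by 3: r² - 8r + 16 = 0
Factored: (r - 4)² = 0
Repeated root: r = 4
General solution: y = (C₁ + C₂x)e^(4x)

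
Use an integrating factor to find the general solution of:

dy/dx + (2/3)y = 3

Using integrating factor method:

General solution: y = 9/2 + Ce^(-2x/3)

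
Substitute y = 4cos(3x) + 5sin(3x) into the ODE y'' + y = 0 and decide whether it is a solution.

Verification:
y'' = -36cos(3x) - 45sin(3x)
y'' + y ≠ 0 (frequency mismatch: got 9 instead of 1)

No, it is not a solution.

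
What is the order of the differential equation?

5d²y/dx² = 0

The order is 2 (highest derivative is of order 2).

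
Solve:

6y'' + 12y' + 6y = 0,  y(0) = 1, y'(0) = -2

General solution: y = (C₁ + C₂x)e^(-x)
Repeated root r = -1
Applying ICs: C₁ = 1, C₂ = -1
Particular solution: y = (1 - x)e^(-x)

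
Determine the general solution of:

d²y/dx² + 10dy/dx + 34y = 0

Characteristic equation: r² + 10r + 34 = 0
Roots: r = -5 ± 3i (complex conjugates)
General solution: y = e^(-5x)(C₁cos(3x) + C₂sin(3x))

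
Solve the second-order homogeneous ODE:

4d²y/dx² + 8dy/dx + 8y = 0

Characteristic equation: 4r² + 8r + 8 = 0
Divide by 4: r² + 2r + 2 = 0
Roots: r = -1 ± i (complex conjugates)
General solution: y = e^(-x)(C₁cos(x) + C₂sin(x))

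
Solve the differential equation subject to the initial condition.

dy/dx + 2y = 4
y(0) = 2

General solution: y = 2 + Ce^(-2x)
Applying y(0) = 2: C = 2 - 2 = 0
Particular solution: y = 2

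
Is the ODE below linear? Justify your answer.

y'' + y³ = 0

No. Nonlinear (y³ term)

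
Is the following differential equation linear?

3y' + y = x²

Yes. Linear (y and its derivatives appear to the first power only, no products of y terms)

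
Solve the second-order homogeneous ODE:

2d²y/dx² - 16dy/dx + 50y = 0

Characteristic equation: 2r² - 16r + 50 = 0
Divide by 2: r² - 8r + 25 = 0
Roots: r = 4 ± 3i (complex conjugates)
General solution: y = e^(4x)(C₁cos(3x) + C₂sin(3x))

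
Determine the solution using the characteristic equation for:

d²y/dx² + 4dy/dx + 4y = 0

Characteristic equation: r² + 4r + 4 = 0
Factored: (r + 2)² = 0
Repeated root: r = -2
General solution: y = (C₁ + C₂x)e^(-2x)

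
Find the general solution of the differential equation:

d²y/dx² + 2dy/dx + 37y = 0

Characteristic equation: r² + 2r + 37 = 0
Roots: r = -1 ± 6i (complex conjugates)
General solution: y = e^(-x)(C₁cos(6x) + C₂sin(6x))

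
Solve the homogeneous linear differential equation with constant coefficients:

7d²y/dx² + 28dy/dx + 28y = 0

Characteristic equation: 7r² + 28r + 28 = 0
Divide by 7: r² + 4r + 4 = 0
Factored: (r + 2)² = 0
Repeated root: r = -2
General solution: y = (C₁ + C₂x)e^(-2x)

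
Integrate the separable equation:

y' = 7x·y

Separating variables and integrating:
ln|y| = 7x^2/2 + C

General solution: y = Ce^(7x^2/2)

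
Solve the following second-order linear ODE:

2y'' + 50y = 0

Characteristic equation: 2r² + 50 = 0
Divide by 2: r² + 25 = 0
Roots: r = ±5i (complex conjugates)
General solution: y = C₁cos(5x) + C₂sin(5x)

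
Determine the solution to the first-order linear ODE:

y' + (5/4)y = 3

Using integrating factor method:

General solution: y = 12/5 + Ce^(-5x/4)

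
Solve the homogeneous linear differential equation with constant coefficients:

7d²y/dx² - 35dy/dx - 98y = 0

Characteristic equation: 7r² - 35r - 98 = 0
Divide by 7: r² - 5r - 14 = 0
Roots: r = 7, -2 (distinct real)
General solution: y = C₁e^(7x) + C₂e^(-2x)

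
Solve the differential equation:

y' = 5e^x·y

Separating variables and integrating:
ln|y| = 5e^x + C

General solution: y = Ce^(5e^x)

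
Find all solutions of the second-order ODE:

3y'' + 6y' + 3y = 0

Characteristic equation: 3r² + 6r + 3 = 0
Divide by 3: r² + 2r + 1 = 0
Factored: (r + 1)² = 0
Repeated root: r = -1
General solution: y = (C₁ + C₂x)e^(-x)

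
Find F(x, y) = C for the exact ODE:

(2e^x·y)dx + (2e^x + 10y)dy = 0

Verify exactness: ∂M/∂y = ∂N/∂x ✓
Find F(x,y) such that ∂F/∂x = M, ∂F/∂y = N
Solution: 2e^x·y + 5y² = C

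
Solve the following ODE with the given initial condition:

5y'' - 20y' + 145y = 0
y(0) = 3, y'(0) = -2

General solution: y = e^(2x)(C₁cos(5x) + C₂sin(5x))
Complex roots r = 2 ± 5i
Applying ICs: C₁ = 3, C₂ = -8/5
Particular solution: y = e^(2x)(3cos(5x) - (8/5)sin(5x))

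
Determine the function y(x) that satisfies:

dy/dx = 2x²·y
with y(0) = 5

General solution: y = Ce^(2x³/3)
Applying IC y(0) = 5:
Particular solution: y = 5e^(2x³/3)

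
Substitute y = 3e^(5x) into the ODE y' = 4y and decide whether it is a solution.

Verification:
y = 3e^(5x)
y' = 15e^(5x)
But 4y = 12e^(5x)
y' ≠ 4y — the derivative does not match

No, it is not a solution.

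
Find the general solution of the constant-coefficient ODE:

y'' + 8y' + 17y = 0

Characteristic equation: r² + 8r + 17 = 0
Roots: r = -4 ± i (complex conjugates)
General solution: y = e^(-4x)(C₁cos(x) + C₂sin(x))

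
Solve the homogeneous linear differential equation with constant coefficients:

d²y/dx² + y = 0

Characteristic equation: r² + 1 = 0
Roots: r = ±i (complex conjugates)
General solution: y = C₁cos(x) + C₂sin(x)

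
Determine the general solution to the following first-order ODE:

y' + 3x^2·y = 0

Using integrating factor method:

General solution: y = Ce^(-x^3)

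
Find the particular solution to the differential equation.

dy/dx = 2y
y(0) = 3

General solution: y = Ce^(2x)
Applying IC y(0) = 3:
Particular solution: y = 3e^(2x)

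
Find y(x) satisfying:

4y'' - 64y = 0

Characteristic equation: 4r² - 64 = 0
Divide by 4: r² - 16 = 0
Roots: r = 4, -4 (distinct real)
General solution: y = C₁e^(4x) + C₂e^(-4x)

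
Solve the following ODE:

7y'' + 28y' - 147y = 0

Characteristic equation: 7r² + 28r - 147 = 0
Divide by 7: r² + 4r - 21 = 0
Roots: r = 3, -7 (distinct real)
General solution: y = C₁e^(3x) + C₂e^(-7x)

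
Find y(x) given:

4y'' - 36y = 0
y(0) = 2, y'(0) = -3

General solution: y = C₁e^(3x) + C₂e^(-3x)
Applying ICs: C₁ = 1/2, C₂ = 3/2
Particular solution: y = (1/2)e^(3x) + (3/2)e^(-3x)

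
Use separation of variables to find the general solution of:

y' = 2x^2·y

Separating variables and integrating:
ln|y| = 2x^3/3 + C

General solution: y = Ce^(2x^3/3)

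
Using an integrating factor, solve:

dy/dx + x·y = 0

Using integrating factor method:

General solution: y = Ce^(-x^2/2)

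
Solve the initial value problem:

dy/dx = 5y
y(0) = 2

General solution: y = Ce^(5x)
Applying IC y(0) = 2:
Particular solution: y = 2e^(5x)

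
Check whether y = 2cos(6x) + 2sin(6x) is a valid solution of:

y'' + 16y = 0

Verification:
y'' = -72cos(6x) - 72sin(6x)
y'' + 16y ≠ 0 (frequency mismatch: got 36 instead of 16)

No, it is not a solution.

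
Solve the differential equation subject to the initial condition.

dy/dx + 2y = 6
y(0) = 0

General solution: y = 3 + Ce^(-2x)
Applying y(0) = 0: C = 0 - 3 = -3
Particular solution: y = 3 - 3e^(-2x)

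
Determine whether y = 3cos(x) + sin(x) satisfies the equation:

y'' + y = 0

Verification:
y'' = -3cos(x) - sin(x)
y'' + y = 0 ✓

Yes, it is a solution.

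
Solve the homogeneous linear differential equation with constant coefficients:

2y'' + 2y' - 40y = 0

Characteristic equation: 2r² + 2r - 40 = 0
Divide by 2: r² + r - 20 = 0
Roots: r = 4, -5 (distinct real)
General solution: y = C₁e^(4x) + C₂e^(-5x)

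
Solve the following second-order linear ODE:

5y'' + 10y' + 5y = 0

Characteristic equation: 5r² + 10r + 5 = 0
Divide by 5: r² + 2r + 1 = 0
Factored: (r + 1)² = 0
Repeated root: r = -1
General solution: y = (C₁ + C₂x)e^(-x)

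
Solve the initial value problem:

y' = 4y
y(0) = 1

General solution: y = Ce^(4x)
Applying IC y(0) = 1:
Particular solution: y = e^(4x)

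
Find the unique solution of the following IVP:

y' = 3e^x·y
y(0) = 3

General solution: y = Ce^(3e^x)
Applying IC y(0) = 3:
Particular solution: y = 3e^(3(e^x - 1))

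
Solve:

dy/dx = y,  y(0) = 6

General solution: y = Ce^x
Applying IC y(0) = 6:
Particular solution: y = 6e^x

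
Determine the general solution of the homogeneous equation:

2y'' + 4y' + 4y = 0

Characteristic equation: 2r² + 4r + 4 = 0
Divide by 2: r² + 2r + 2 = 0
Roots: r = -1 ± i (complex conjugates)
General solution: y = e^(-x)(C₁cos(x) + C₂sin(x))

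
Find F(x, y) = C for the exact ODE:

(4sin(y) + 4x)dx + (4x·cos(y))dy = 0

Verify exactness: ∂M/∂y = ∂N/∂x ✓
Find F(x,y) such that ∂F/∂x = M, ∂F/∂y = N
Solution: 4x·sin(y) + 2x² = C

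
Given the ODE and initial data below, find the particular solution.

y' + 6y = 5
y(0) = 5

General solution: y = 5/6 + Ce^(-6x)
Applying y(0) = 5: C = 5 - 5/6 = 25/6
Particular solution: y = 5/6 + (25/6)e^(-6x)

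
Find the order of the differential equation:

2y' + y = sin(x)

The order is 1 (highest derivative is of order 1).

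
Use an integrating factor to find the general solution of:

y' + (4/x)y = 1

Using integrating factor method:

General solution: y = (1/5)x + Cx^(-4)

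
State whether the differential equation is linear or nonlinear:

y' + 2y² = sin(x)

Nonlinear (y² term)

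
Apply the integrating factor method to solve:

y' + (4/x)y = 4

Using integrating factor method:

General solution: y = (4/5)x + Cx^(-4)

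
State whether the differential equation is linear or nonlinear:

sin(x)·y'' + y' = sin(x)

Linear (y and its derivatives appear to the first power only, no products of y terms)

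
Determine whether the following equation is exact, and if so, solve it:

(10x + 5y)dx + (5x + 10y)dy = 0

Verify exactness: ∂M/∂y = ∂N/∂x ✓
Find F(x,y) such that ∂F/∂x = M, ∂F/∂y = N
Solution: 5x² + 5xy + 5y² = C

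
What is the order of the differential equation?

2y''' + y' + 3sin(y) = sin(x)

The order is 3 (highest derivative is of order 3).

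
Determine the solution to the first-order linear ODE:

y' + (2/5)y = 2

Using integrating factor method:

General solution: y = 5 + Ce^(-2x/5)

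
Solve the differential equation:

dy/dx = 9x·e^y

Separating variables and integrating:
-e^(-y) = 9x²/2 + C

General solution: y = -ln(C - 9x²/2)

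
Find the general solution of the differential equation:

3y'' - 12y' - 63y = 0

Characteristic equation: 3r² - 12r - 63 = 0
Divide by 3: r² - 4r - 21 = 0
Roots: r = 7, -3 (distinct real)
General solution: y = C₁e^(7x) + C₂e^(-3x)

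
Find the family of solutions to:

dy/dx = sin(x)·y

Separating variables and integrating:
ln|y| = -cos(x) + C

General solution: y = Ce^(-cos(x))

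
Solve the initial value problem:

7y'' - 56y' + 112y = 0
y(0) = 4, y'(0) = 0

General solution: y = (C₁ + C₂x)e^(4x)
Repeated root r = 4
Applying ICs: C₁ = 4, C₂ = -16
Particular solution: y = (4 - 16x)e^(4x)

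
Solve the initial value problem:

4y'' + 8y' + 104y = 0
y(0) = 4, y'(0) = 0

General solution: y = e^(-x)(C₁cos(5x) + C₂sin(5x))
Complex roots r = -1 ± 5i
Applying ICs: C₁ = 4, C₂ = 4/5
Particular solution: y = e^(-x)(4cos(5x) + (4/5)sin(5x))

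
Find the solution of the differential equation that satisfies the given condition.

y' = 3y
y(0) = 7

General solution: y = Ce^(3x)
Applying IC y(0) = 7:
Particular solution: y = 7e^(3x)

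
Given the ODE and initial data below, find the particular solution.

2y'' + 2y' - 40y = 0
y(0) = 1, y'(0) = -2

General solution: y = C₁e^(4x) + C₂e^(-5x)
Applying ICs: C₁ = 1/3, C₂ = 2/3
Particular solution: y = (1/3)e^(4x) + (2/3)e^(-5x)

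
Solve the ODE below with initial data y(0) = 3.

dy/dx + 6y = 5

General solution: y = 5/6 + Ce^(-6x)
Applying y(0) = 3: C = 3 - 5/6 = 13/6
Particular solution: y = 5/6 + (13/6)e^(-6x)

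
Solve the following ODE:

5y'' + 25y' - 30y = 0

Characteristic equation: 5r² + 25r - 30 = 0
Divide by 5: r² + 5r - 6 = 0
Roots: r = 1, -6 (distinct real)
General solution: y = C₁e^x + C₂e^(-6x)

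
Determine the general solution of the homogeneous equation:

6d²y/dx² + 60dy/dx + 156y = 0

Characteristic equation: 6r² + 60r + 156 = 0
Divide by 6: r² + 10r + 26 = 0
Roots: r = -5 ± i (complex conjugates)
General solution: y = e^(-5x)(C₁cos(x) + C₂sin(x))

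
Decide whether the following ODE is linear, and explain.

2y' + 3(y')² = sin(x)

Nonlinear ((y')² term)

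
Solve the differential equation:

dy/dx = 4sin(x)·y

Separating variables and integrating:
ln|y| = -4cos(x) + C

General solution: y = Ce^(-4cos(x))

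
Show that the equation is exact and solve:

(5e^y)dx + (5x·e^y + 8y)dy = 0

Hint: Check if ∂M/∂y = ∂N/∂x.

Verify exactness: ∂M/∂y = ∂N/∂x ✓
Find F(x,y) such that ∂F/∂x = M, ∂F/∂y = N
Solution: 5x·e^y + 4y² = C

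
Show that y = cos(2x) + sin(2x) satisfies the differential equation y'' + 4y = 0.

Verification:
y'' = -4cos(2x) - 4sin(2x)
y'' + 4y = 0 ✓

Yes, it is a solution.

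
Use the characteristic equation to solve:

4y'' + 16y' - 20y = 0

Characteristic equation: 4r² + 16r - 20 = 0
Divide by 4: r² + 4r - 5 = 0
Roots: r = 1, -5 (distinct real)
General solution: y = C₁e^x + C₂e^(-5x)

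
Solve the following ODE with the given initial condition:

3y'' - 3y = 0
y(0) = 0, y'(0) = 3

General solution: y = C₁e^x + C₂e^(-x)
Applying ICs: C₁ = 3/2, C₂ = -3/2
Particular solution: y = (3/2)e^x - (3/2)e^(-x)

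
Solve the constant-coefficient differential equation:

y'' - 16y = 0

Characteristic equation: r² - 16 = 0
Roots: r = 4, -4 (distinct real)
General solution: y = C₁e^(4x) + C₂e^(-4x)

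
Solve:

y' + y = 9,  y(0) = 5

General solution: y = 9 + Ce^(-x)
Applying y(0) = 5: C = 5 - 9 = -4
Particular solution: y = 9 - 4e^(-x)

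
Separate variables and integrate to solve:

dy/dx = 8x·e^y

Separating variables and integrating:
-e^(-y) = 4x² + C

General solution: y = -ln(C - 4x²)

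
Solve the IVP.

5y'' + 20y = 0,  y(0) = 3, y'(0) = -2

General solution: y = C₁cos(2x) + C₂sin(2x)
Complex roots r = ±2i
Applying ICs: C₁ = 3, C₂ = -1
Particular solution: y = 3cos(2x) - sin(2x)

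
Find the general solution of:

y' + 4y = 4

Using integrating factor method:

General solution: y = 1 + Ce^(-4x)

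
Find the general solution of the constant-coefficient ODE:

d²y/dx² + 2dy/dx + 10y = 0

Characteristic equation: r² + 2r + 10 = 0
Roots: r = -1 ± 3i (complex conjugates)
General solution: y = e^(-x)(C₁cos(3x) + C₂sin(3x))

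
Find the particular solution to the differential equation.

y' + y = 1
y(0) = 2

General solution: y = 1 + Ce^(-x)
Applying y(0) = 2: C = 2 - 1 = 1
Particular solution: y = 1 + e^(-x)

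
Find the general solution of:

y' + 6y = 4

Using integrating factor method:

General solution: y = 2/3 + Ce^(-6x)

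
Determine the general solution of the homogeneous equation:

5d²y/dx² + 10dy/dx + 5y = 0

Characteristic equation: 5r² + 10r + 5 = 0
Divide by 5: r² + 2r + 1 = 0
Factored: (r + 1)² = 0
Repeated root: r = -1
General solution: y = (C₁ + C₂x)e^(-x)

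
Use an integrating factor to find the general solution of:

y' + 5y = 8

Using integrating factor method:

General solution: y = 8/5 + Ce^(-5x)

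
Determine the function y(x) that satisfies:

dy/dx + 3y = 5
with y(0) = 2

General solution: y = 5/3 + Ce^(-3x)
Applying y(0) = 2: C = 2 - 5/3 = 1/3
Particular solution: y = 5/3 + (1/3)e^(-3x)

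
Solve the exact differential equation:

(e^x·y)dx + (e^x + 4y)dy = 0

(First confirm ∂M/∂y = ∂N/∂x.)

Verify exactness: ∂M/∂y = ∂N/∂x ✓
Find F(x,y) such that ∂F/∂x = M, ∂F/∂y = N
Solution: e^x·y + 2y² = C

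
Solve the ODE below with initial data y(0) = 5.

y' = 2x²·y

General solution: y = Ce^(2x³/3)
Applying IC y(0) = 5:
Particular solution: y = 5e^(2x³/3)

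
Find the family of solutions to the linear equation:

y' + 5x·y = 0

Using integrating factor method:

General solution: y = Ce^(-5x^2/2)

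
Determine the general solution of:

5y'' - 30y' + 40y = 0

Characteristic equation: 5r² - 30r + 40 = 0
Divide by 5: r² - 6r + 8 = 0
Roots: r = 4, 2 (distinct real)
General solution: y = C₁e^(4x) + C₂e^(2x)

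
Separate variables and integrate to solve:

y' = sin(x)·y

Separating variables and integrating:
ln|y| = -cos(x) + C

General solution: y = Ce^(-cos(x))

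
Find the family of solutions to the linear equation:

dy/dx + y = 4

Using integrating factor method:

General solution: y = 4 + Ce^(-x)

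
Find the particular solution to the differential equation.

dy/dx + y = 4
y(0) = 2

General solution: y = 4 + Ce^(-x)
Applying y(0) = 2: C = 2 - 4 = -2
Particular solution: y = 4 - 2e^(-x)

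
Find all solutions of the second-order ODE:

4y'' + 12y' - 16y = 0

Characteristic equation: 4r² + 12r - 16 = 0
Divide by 4: r² + 3r - 4 = 0
Roots: r = 1, -4 (distinct real)
General solution: y = C₁e^x + C₂e^(-4x)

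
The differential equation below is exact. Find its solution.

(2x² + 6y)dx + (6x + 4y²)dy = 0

Verify exactness: ∂M/∂y = ∂N/∂x ✓
Find F(x,y) such that ∂F/∂x = M, ∂F/∂y = N
Solution: 2x³/3 + 6xy + 4y³/3 = C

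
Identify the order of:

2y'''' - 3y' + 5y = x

The order is 4 (highest derivative is of order 4).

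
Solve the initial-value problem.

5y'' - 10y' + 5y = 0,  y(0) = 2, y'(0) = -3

General solution: y = (C₁ + C₂x)e^x
Repeated root r = 1
Applying ICs: C₁ = 2, C₂ = -5
Particular solution: y = (2 - 5x)e^x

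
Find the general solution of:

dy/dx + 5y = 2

Using integrating factor method:

General solution: y = 2/5 + Ce^(-5x)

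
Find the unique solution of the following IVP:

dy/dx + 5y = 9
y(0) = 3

General solution: y = 9/5 + Ce^(-5x)
Applying y(0) = 3: C = 3 - 9/5 = 6/5
Particular solution: y = 9/5 + (6/5)e^(-5x)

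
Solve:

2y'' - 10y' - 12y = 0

Characteristic equation: 2r² - 10r - 12 = 0
Divide by 2: r² - 5r - 6 = 0
Roots: r = 6, -1 (distinct real)
General solution: y = C₁e^(6x) + C₂e^(-x)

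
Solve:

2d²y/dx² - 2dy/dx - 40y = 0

Characteristic equation: 2r² - 2r - 40 = 0
Divide by 2: r² - r - 20 = 0
Roots: r = 5, -4 (distinct real)
General solution: y = C₁e^(5x) + C₂e^(-4x)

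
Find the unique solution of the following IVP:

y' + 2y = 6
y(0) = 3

General solution: y = 3 + Ce^(-2x)
Applying y(0) = 3: C = 3 - 3 = 0
Particular solution: y = 3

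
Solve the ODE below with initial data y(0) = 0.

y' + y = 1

General solution: y = 1 + Ce^(-x)
Applying y(0) = 0: C = 0 - 1 = -1
Particular solution: y = 1 - e^(-x)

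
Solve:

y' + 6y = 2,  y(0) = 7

General solution: y = 1/3 + Ce^(-6x)
Applying y(0) = 7: C = 7 - 1/3 = 20/3
Particular solution: y = 1/3 + (20/3)e^(-6x)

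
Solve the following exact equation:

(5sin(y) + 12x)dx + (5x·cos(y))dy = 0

Verify exactness: ∂M/∂y = ∂N/∂x ✓
Find F(x,y) such that ∂F/∂x = M, ∂F/∂y = N
Solution: 5x·sin(y) + 6x² = C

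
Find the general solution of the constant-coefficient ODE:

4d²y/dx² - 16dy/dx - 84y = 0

Characteristic equation: 4r² - 16r - 84 = 0
Divide by 4: r² - 4r - 21 = 0
Roots: r = 7, -3 (distinct real)
General solution: y = C₁e^(7x) + C₂e^(-3x)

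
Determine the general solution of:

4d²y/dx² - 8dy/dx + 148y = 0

Characteristic equation: 4r² - 8r + 148 = 0
Divide by 4: r² - 2r + 37 = 0
Roots: r = 1 ± 6i (complex conjugates)
General solution: y = e^x(C₁cos(6x) + C₂sin(6x))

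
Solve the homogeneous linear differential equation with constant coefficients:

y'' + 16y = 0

Characteristic equation: r² + 16 = 0
Roots: r = ±4i (complex conjugates)
General solution: y = C₁cos(4x) + C₂sin(4x)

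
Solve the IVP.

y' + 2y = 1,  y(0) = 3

General solution: y = 1/2 + Ce^(-2x)
Applying y(0) = 3: C = 3 - 1/2 = 5/2
Particular solution: y = 1/2 + (5/2)e^(-2x)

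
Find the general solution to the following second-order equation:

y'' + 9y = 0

Characteristic equation: r² + 9 = 0
Roots: r = ±3i (complex conjugates)
General solution: y = C₁cos(3x) + C₂sin(3x)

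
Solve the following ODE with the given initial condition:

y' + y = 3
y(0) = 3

General solution: y = 3 + Ce^(-x)
Applying y(0) = 3: C = 3 - 3 = 0
Particular solution: y = 3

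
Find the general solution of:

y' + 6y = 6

Using integrating factor method:

General solution: y = 1 + Ce^(-6x)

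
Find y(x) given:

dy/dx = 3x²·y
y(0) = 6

General solution: y = Ce^(x³)
Applying IC y(0) = 6:
Particular solution: y = 6e^(x³)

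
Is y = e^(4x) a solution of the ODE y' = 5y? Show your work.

Verification:
y = e^(4x)
y' = 4e^(4x)
But 5y = 5e^(4x)
y' ≠ 5y — the derivative does not match

No, it is not a solution.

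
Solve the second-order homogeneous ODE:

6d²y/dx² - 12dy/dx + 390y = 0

Characteristic equation: 6r² - 12r + 390 = 0
Divide by 6: r² - 2r + 65 = 0
Roots: r = 1 ± 8i (complex conjugates)
General solution: y = e^x(C₁cos(8x) + C₂sin(8x))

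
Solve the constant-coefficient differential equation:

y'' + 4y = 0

Characteristic equation: r² + 4 = 0
Roots: r = ±2i (complex conjugates)
General solution: y = C₁cos(2x) + C₂sin(2x)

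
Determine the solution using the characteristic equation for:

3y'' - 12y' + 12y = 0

Characteristic equation: 3r² - 12r + 12 = 0
Divide by 3: r² - 4r + 4 = 0
Factored: (r - 2)² = 0
Repeated root: r = 2
General solution: y = (C₁ + C₂x)e^(2x)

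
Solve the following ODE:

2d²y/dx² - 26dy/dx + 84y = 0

Characteristic equation: 2r² - 26r + 84 = 0
Divide by 2: r² - 13r + 42 = 0
Roots: r = 7, 6 (distinct real)
General solution: y = C₁e^(7x) + C₂e^(6x)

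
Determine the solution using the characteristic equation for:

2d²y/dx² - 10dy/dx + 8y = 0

Characteristic equation: 2r² - 10r + 8 = 0
Divide by 2: r² - 5r + 4 = 0
Roots: r = 4, 1 (distinct real)
General solution: y = C₁e^(4x) + C₂e^x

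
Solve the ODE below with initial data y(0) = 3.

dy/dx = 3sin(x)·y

General solution: y = Ce^(-3cos(x))
Applying IC y(0) = 3:
Particular solution: y = 3e^(3(1-cos(x)))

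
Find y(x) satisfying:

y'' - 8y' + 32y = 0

Characteristic equation: r² - 8r + 32 = 0
Roots: r = 4 ± 4i (complex conjugates)
General solution: y = e^(4x)(C₁cos(4x) + C₂sin(4x))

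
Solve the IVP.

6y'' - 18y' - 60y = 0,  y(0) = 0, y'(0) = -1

General solution: y = C₁e^(5x) + C₂e^(-2x)
Applying ICs: C₁ = -1/7, C₂ = 1/7
Particular solution: y = -(1/7)e^(5x) + (1/7)e^(-2x)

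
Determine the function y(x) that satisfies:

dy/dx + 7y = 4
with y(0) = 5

General solution: y = 4/7 + Ce^(-7x)
Applying y(0) = 5: C = 5 - 4/7 = 31/7
Particular solution: y = 4/7 + (31/7)e^(-7x)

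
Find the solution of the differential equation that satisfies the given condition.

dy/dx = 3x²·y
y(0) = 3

General solution: y = Ce^(x³)
Applying IC y(0) = 3:
Particular solution: y = 3e^(x³)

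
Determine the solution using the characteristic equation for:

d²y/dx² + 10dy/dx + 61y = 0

Characteristic equation: r² + 10r + 61 = 0
Roots: r = -5 ± 6i (complex conjugates)
General solution: y = e^(-5x)(C₁cos(6x) + C₂sin(6x))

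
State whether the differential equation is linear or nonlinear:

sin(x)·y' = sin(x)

Linear (y and its derivatives appear to the first power only, no products of y terms)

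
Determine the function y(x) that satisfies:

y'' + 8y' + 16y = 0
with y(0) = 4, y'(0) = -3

General solution: y = (C₁ + C₂x)e^(-4x)
Repeated root r = -4
Applying ICs: C₁ = 4, C₂ = 13
Particular solution: y = (4 + 13x)e^(-4x)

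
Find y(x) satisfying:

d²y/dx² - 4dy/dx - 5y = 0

Characteristic equation: r² - 4r - 5 = 0
Roots: r = 5, -1 (distinct real)
General solution: y = C₁e^(5x) + C₂e^(-x)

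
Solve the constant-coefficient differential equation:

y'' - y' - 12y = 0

Characteristic equation: r² - r - 12 = 0
Roots: r = 4, -3 (distinct real)
General solution: y = C₁e^(4x) + C₂e^(-3x)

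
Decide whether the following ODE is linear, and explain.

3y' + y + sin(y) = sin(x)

Nonlinear (sin(y) is nonlinear in y)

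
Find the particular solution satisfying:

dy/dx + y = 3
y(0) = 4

General solution: y = 3 + Ce^(-x)
Applying y(0) = 4: C = 4 - 3 = 1
Particular solution: y = 3 + e^(-x)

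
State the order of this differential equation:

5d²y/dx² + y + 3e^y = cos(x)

The order is 2 (highest derivative is of order 2).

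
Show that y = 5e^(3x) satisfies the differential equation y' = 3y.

Verification:
y = 5e^(3x)
y' = 15e^(3x)
3y = 15e^(3x)
y' = 3y ✓

Yes, it is a solution.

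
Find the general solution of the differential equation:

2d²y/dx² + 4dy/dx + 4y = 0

Characteristic equation: 2r² + 4r + 4 = 0
Divide by 2: r² + 2r + 2 = 0
Roots: r = -1 ± i (complex conjugates)
General solution: y = e^(-x)(C₁cos(x) + C₂sin(x))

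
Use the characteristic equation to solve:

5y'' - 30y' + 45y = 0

Characteristic equation: 5r² - 30r + 45 = 0
Divide by 5: r² - 6r + 9 = 0
Factored: (r - 3)² = 0
Repeated root: r = 3
General solution: y = (C₁ + C₂x)e^(3x)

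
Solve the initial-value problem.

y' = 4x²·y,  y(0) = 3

General solution: y = Ce^(4x³/3)
Applying IC y(0) = 3:
Particular solution: y = 3e^(4x³/3)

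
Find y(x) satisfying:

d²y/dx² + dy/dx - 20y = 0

Characteristic equation: r² + r - 20 = 0
Roots: r = 4, -5 (distinct real)
General solution: y = C₁e^(4x) + C₂e^(-5x)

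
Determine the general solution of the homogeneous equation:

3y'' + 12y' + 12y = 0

Characteristic equation: 3r² + 12r + 12 = 0
Divide by 3: r² + 4r + 4 = 0
Factored: (r + 2)² = 0
Repeated root: r = -2
General solution: y = (C₁ + C₂x)e^(-2x)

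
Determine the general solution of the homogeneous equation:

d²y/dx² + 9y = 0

Characteristic equation: r² + 9 = 0
Roots: r = ±3i (complex conjugates)
General solution: y = C₁cos(3x) + C₂sin(3x)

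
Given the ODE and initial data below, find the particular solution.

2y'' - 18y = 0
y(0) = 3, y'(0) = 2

General solution: y = C₁e^(3x) + C₂e^(-3x)
Applying ICs: C₁ = 11/6, C₂ = 7/6
Particular solution: y = (11/6)e^(3x) + (7/6)e^(-3x)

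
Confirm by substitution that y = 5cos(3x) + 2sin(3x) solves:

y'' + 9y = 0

Verification:
y'' = -45cos(3x) - 18sin(3x)
y'' + 9y = 0 ✓

Yes, it is a solution.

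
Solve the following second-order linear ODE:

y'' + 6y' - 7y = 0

Characteristic equation: r² + 6r - 7 = 0
Roots: r = 1, -7 (distinct real)
General solution: y = C₁e^x + C₂e^(-7x)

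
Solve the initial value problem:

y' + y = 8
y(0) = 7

General solution: y = 8 + Ce^(-x)
Applying y(0) = 7: C = 7 - 8 = -1
Particular solution: y = 8 - e^(-x)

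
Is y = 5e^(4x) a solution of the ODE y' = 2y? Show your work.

Verification:
y = 5e^(4x)
y' = 20e^(4x)
But 2y = 10e^(4x)
y' ≠ 2y — the derivative does not match

No, it is not a solution.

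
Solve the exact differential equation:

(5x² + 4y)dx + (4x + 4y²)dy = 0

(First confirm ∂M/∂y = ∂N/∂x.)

Verify exactness: ∂M/∂y = ∂N/∂x ✓
Find F(x,y) such that ∂F/∂x = M, ∂F/∂y = N
Solution: 5x³/3 + 4xy + 4y³/3 = C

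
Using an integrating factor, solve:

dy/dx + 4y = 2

Using integrating factor method:

General solution: y = 1/2 + Ce^(-4x)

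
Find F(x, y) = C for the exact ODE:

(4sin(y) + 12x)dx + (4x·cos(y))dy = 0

Verify exactness: ∂M/∂y = ∂N/∂x ✓
Find F(x,y) such that ∂F/∂x = M, ∂F/∂y = N
Solution: 4x·sin(y) + 6x² = C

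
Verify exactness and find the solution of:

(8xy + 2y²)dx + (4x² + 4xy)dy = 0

Verify exactness: ∂M/∂y = ∂N/∂x ✓
Find F(x,y) such that ∂F/∂x = M, ∂F/∂y = N
Solution: 4x²y + 2xy² = C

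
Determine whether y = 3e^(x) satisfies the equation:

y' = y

Verification:
y = 3e^(x)
y' = 3e^(x)
y = 3e^(x)
y' = y ✓

Yes, it is a solution.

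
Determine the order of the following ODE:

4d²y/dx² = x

The order is 2 (highest derivative is of order 2).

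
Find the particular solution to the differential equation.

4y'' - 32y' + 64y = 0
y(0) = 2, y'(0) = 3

General solution: y = (C₁ + C₂x)e^(4x)
Repeated root r = 4
Applying ICs: C₁ = 2, C₂ = -5
Particular solution: y = (2 - 5x)e^(4x)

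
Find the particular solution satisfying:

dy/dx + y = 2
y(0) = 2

General solution: y = 2 + Ce^(-x)
Applying y(0) = 2: C = 2 - 2 = 0
Particular solution: y = 2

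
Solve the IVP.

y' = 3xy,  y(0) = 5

General solution: y = Ce^(3x²/2)
Applying IC y(0) = 5:
Particular solution: y = 5e^(3x²/2)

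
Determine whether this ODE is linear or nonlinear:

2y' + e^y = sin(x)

Nonlinear (e^y is nonlinear in y)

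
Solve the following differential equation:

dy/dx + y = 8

Using integrating factor method:

General solution: y = 8 + Ce^(-x)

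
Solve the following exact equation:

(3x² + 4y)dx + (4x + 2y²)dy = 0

Verify exactness: ∂M/∂y = ∂N/∂x ✓
Find F(x,y) such that ∂F/∂x = M, ∂F/∂y = N
Solution: x³ + 4xy + 2y³/3 = C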